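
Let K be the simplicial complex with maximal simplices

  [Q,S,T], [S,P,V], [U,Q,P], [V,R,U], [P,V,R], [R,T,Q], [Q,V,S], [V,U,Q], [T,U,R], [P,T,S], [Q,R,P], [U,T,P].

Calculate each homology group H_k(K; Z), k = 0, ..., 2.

K has 7 vertices, 18 edges, 12 triangles.
rank ∂_0 = 0, rank ∂_1 = 6 ⇒ b_0 = 7 − 0 − 6 = 1; all invariant factors of ∂_1 are 1 so no torsion. So H_0 = Z.
rank ∂_1 = 6, rank ∂_2 = 12 ⇒ b_1 = 18 − 6 − 12 = 0; ∂_2 has invariant factor(s) [2] giving torsion. So H_1 = Z/2.
rank ∂_2 = 12, rank ∂_3 = 0 ⇒ b_2 = 12 − 12 − 0 = 0. So H_2 = 0.

H_0 = Z,  H_1 = Z/2,  H_2 = 0.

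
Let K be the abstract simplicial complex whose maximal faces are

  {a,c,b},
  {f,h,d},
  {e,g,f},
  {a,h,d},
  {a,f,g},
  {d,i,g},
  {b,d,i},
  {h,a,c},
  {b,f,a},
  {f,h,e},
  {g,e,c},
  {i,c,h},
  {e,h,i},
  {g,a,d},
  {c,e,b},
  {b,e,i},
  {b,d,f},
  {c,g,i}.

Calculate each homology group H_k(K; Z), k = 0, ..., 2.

H_0 = Z,  H_1 = Z ⊕ Z/2Z,  H_2 = 0.

Order the vertices as a < b < c < d < e < f < g < h < i. Listing each simplex with vertices in this order, K has dimension 2 with simplices:

  0-simplices (9): a, b, c, d, e, f, g, h, i
  1-simplices (27): ab, ac, ad, af, ag, ah, bc, bd, be, bf, bi, ce, cg, ch, ci, df, dg, dh, di, ef, eg, eh, ei, fg, fh, gi, hi
  2-simplices (18): abc, abf, ach, adg, adh, afg, bce, bdf, bdi, bei, ceg, cgi, chi, dfh, dgi, efg, efh, ehi

giving chain groups C_0 ≅ Z^9, C_1 ≅ Z^27, C_2 ≅ Z^18.

Boundary ∂_1: C_1 → C_0 sends each edge [p,q] (with p < q) to q − p.
The 9×27 boundary matrix has rank 8 and Smith normal form diag(1,1,1,1,1,1,1,1).

∂_2: C_2 → C_1 maps a triangle to the signed sum of its edges. For instance
  ∂efg = fg − eg + ef,
  ∂abc = bc − ac + ab.
The 27×18 boundary matrix has rank 18 and Smith normal form diag(1,1,1,1,1,1,1,1,1,1,1,1,1,1,1,1,1,2).

From H_k ≅ ker(∂_k) / im(∂_{k+1}) we obtain:

  H_0: rank C_0 − rank ∂_1 = 9 − 8 = 1, and the invariant factors of ∂_1 are all 1, so H_0 ≅ Z.
  H_1: rank ker ∂_1 − rank ∂_2 = (27 − 8) − 18 = 1, and ∂_2 has invariant factor 2 > 1, so H_1 ≅ Z ⊕ Z/2Z.
  H_2: rank ker ∂_2 − rank ∂_3 = (18 − 18) − 0 = 0, and there is no ∂_3, so H_2 ≅ 0.

As a check, the Euler characteristic is 9 − 27 + 18 = 0, which agrees with 1 − 1 + 0 = 0.
(K is a triangulation of the Klein bottle.)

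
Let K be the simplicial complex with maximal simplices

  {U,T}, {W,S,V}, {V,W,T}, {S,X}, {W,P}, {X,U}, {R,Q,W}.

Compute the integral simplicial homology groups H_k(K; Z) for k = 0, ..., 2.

Take the total order P < Q < R < S < T < U < V < W < X on the vertex set. Then K (dimension 2) consists of the simplices:

  0-simplices (9): P, Q, R, S, T, U, V, W, X
  1-simplices (12): PW, QR, QW, RW, SV, SW, SX, TU, TV, TW, UX, VW
  2-simplices (3): QRW, SVW, TVW

giving chain groups C_0 ≅ Z^9, C_1 ≅ Z^12, C_2 ≅ Z^3.

∂_1: C_1 → C_0 is given by ∂[p,q] = [q] − [p]. For instance
  ∂SV = V − S.
As a 9×12 matrix over Z this has rank 8, with invariant factors (1,1,1,1,1,1,1,1).

∂_2: C_2 → C_1 acts by ∂[p,q,r] = [q,r] − [p,r] + [p,q]. For instance
  ∂QRW = RW − QW + QR,
  ∂TVW = VW − TW + TV.
The resulting 12×3 matrix has rank 3, and its Smith normal form has invariant factors (1,1,1).

Reading off H_k = ker ∂_k / im ∂_{k+1}:

  H_0: rank C_0 − rank ∂_1 = 9 − 8 = 1, and the invariant factors of ∂_1 are all 1, so H_0 = Z.
  H_1: rank ker ∂_1 − rank ∂_2 = (12 − 8) − 3 = 1, and the invariant factors of ∂_2 are all 1, so H_1 = Z.
  H_2: rank ker ∂_2 − rank ∂_3 = (3 − 3) − 0 = 0, and there is no ∂_3, so H_2 = 0.

H_0 = Z,  H_1 = Z,  H_2 = 0.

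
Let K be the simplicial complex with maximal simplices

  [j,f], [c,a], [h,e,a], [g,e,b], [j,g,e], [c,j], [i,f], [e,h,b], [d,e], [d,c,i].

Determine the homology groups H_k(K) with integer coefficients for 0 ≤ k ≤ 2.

Fix the vertex order a < b < c < d < e < f < g < h < i < j and write every simplex with vertices in increasing order. Then dim K = 2 and the simplices of K are:

  0-simplices (10): a, b, c, d, e, f, g, h, i, j
  1-simplices (17): ac, ae, ah, be, bg, bh, cd, ci, cj, de, di, eg, eh, ej, fi, fj, gj
  2-simplices (5): aeh, beg, beh, cdi, egj

so the chain groups are C_0 ≅ Z^10, C_1 ≅ Z^17, C_2 ≅ Z^5.

The boundary map ∂_1: C_1 → C_0 maps an edge to its endpoints' difference, ∂[p,q] = q − p. For instance
  ∂bh = h − b.
This gives a 10×17 integer matrix of rank 9; reducing to Smith normal form yields diagonal entries (1,1,1,1,1,1,1,1,1).

Boundary ∂_2: C_2 → C_1 maps a triangle to the signed sum of its edges. For instance
  ∂cdi = di − ci + cd,
  ∂aeh = eh − ah + ae.
The 17×5 boundary matrix has rank 5 and Smith normal form diag(1,1,1,1,1).

From H_k ≅ ker(∂_k) / im(∂_{k+1}) we obtain:

  H_0: rank C_0 − rank ∂_1 = 10 − 9 = 1, and the invariant factors of ∂_1 are all 1, so H_0 ≅ Z.
  H_1: rank ker ∂_1 − rank ∂_2 = (17 − 9) − 5 = 3, and the invariant factors of ∂_2 are all 1, so H_1 ≅ Z^3.
  H_2: rank ker ∂_2 − rank ∂_3 = (5 − 5) − 0 = 0, and there is no ∂_3, so H_2 ≅ 0.

H_0 ≅ Z,  H_1 ≅ Z^3,  H_2 = 0.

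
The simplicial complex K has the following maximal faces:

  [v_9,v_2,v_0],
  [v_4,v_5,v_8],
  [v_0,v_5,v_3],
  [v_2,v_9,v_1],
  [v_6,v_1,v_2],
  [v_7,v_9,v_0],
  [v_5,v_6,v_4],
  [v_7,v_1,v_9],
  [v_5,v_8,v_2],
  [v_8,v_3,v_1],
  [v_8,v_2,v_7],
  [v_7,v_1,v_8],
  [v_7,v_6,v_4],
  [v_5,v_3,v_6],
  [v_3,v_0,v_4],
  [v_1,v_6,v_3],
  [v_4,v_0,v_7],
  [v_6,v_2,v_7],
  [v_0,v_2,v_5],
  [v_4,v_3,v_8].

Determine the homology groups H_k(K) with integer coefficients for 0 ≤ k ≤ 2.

H_0 = Z,  H_1 = Z ⊕ Z_2,  H_2 = 0.

Take the total order v_0 < v_1 < v_2 < v_3 < v_4 < v_5 < v_6 < v_7 < v_8 < v_9 on the vertex set. Then K (dimension 2) consists of the simplices:

  0-simplices (10): [v_0], [v_1], [v_2], [v_3], [v_4], [v_5], [v_6], [v_7], [v_8], [v_9]
  1-simplices (30): (30 of them)
  2-simplices (20): (20 of them)

so the chain groups are C_0 ≅ Z^10, C_1 ≅ Z^30, C_2 ≅ Z^20.

Boundary ∂_1: C_1 → C_0 maps an edge to its endpoints' difference, ∂[p,q] = q − p. For instance
  ∂[v_4,v_8] = [v_8] − [v_4].
The resulting 10×30 matrix has rank 9, and its Smith normal form has invariant factors (1,1,1,1,1,1,1,1,1).

∂_2: C_2 → C_1 acts by ∂[p,q,r] = [q,r] − [p,r] + [p,q]. For instance
  ∂[v_2,v_5,v_8] = [v_5,v_8] − [v_2,v_8] + [v_2,v_5],
  ∂[v_3,v_4,v_8] = [v_4,v_8] − [v_3,v_8] + [v_3,v_4].
The 30×20 boundary matrix has rank 20 and Smith normal form diag(1,1,1,1,1,1,1,1,1,1,1,1,1,1,1,1,1,1,1,2).

Reading off H_k = ker ∂_k / im ∂_{k+1}:

  H_0: rank C_0 − rank ∂_1 = 10 − 9 = 1, and the invariant factors of ∂_1 are all 1, so H_0 ≅ Z.
  H_1: rank ker ∂_1 − rank ∂_2 = (30 − 9) − 20 = 1, and ∂_2 has invariant factor 2 > 1, so H_1 ≅ Z ⊕ Z_2.
  H_2: rank ker ∂_2 − rank ∂_3 = (20 − 20) − 0 = 0, and there is no ∂_3, so H_2 ≅ 0.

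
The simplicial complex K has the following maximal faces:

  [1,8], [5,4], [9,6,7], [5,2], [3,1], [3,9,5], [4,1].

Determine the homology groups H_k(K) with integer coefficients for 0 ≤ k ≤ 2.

Order the vertices as 1 < 2 < 3 < 4 < 5 < 6 < 7 < 8 < 9. Listing each simplex with vertices in this order, K has dimension 2 with simplices:

  0-simplices (9): [1], [2], [3], [4], [5], [6], [7], [8], [9]
  1-simplices (11): [1,3], [1,4], [1,8], [2,5], [3,5], [3,9], [4,5], [5,9], [6,7], [6,9], [7,9]
  2-simplices (2): [3,5,9], [6,7,9]

giving chain groups C_0 ≅ Z^9, C_1 ≅ Z^11, C_2 ≅ Z^2.

Boundary ∂_1: C_1 → C_0 is given by ∂[p,q] = [q] − [p].
The 9×11 boundary matrix has rank 8 and Smith normal form diag(1,1,1,1,1,1,1,1).

Boundary ∂_2: C_2 → C_1 maps a triangle to the signed sum of its edges. For instance
  ∂[6,7,9] = [7,9] − [6,9] + [6,7],
  ∂[3,5,9] = [5,9] − [3,9] + [3,5].
The 11×2 boundary matrix has rank 2 and Smith normal form diag(1,1).

From H_k ≅ ker(∂_k) / im(∂_{k+1}) we obtain:

  H_0: rank C_0 − rank ∂_1 = 9 − 8 = 1, and the invariant factors of ∂_1 are all 1, so H_0 ≅ Z.
  H_1: rank ker ∂_1 − rank ∂_2 = (11 − 8) − 2 = 1, and the invariant factors of ∂_2 are all 1, so H_1 ≅ Z.
  H_2: rank ker ∂_2 − rank ∂_3 = (2 − 2) − 0 = 0, and there is no ∂_3, so H_2 ≅ 0.

As a check, the Euler characteristic is 9 − 11 + 2 = 0, which agrees with 1 − 1 + 0 = 0.

H_0 = Z,  H_1 = Z,  H_2 = 0.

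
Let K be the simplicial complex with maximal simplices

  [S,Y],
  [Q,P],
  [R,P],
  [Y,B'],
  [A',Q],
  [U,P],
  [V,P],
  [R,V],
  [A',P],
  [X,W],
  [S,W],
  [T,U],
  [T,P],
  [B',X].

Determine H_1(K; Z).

H_1 ≅ Z^4.

We work with the vertex ordering P < Q < R < S < T < U < V < W < X < Y < A' < B'. The simplices of K, each written with vertices in increasing order, are:

  0-simplices (12): [P], [Q], [R], [S], [T], [U], [V], [W], [X], [Y], [A'], [B']
  1-simplices (14): [P,Q], [P,R], [P,T], [P,U], [P,V], [P,A'], [Q,A'], [R,V], [S,W], [S,Y], [T,U], [W,X], [X,B'], [Y,B']

Hence C_0 ≅ Z^12, C_1 ≅ Z^14.

The boundary map ∂_1: C_1 → C_0 sends each edge [p,q] (with p < q) to q − p. For instance
  ∂[S,W] = [W] − [S].
The resulting 12×14 matrix has rank 10, and its Smith normal form has invariant factors (1,1,1,1,1,1,1,1,1,1).

Now H_k = ker ∂_k / im ∂_{k+1}, so:

  H_1: rank ker ∂_1 − rank ∂_2 = (14 − 10) − 0 = 4, and there is no ∂_2, so H_1 = Z^4.

(K is a triangulation of the disjoint union of the circle S^1 and a wedge of 3 circles.)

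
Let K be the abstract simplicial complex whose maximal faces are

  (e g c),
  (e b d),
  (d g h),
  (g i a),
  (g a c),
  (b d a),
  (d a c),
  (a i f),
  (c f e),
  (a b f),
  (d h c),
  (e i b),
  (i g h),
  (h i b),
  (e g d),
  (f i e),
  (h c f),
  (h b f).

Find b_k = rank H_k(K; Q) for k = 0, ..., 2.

Fix the vertex order a < b < c < d < e < f < g < h < i and write every simplex with vertices in increasing order. Then dim K = 2 and the simplices of K are:

  0-simplices (9): a, b, c, d, e, f, g, h, i
  1-simplices (27): ab, ac, ad, af, ag, ai, bd, be, bf, bh, bi, cd, ce, cf, cg, ch, de, dg, dh, ef, eg, ei, fh, fi, gh, gi, hi
  2-simplices (18): abd, abf, acd, acg, afi, agi, bde, bei, bfh, bhi, cdh, cef, ceg, cfh, deg, dgh, efi, ghi

so the chain groups are C_0 ≅ Z^9, C_1 ≅ Z^27, C_2 ≅ Z^18.

∂_1: C_1 → C_0 is given by ∂[p,q] = [q] − [p].
The resulting 9×27 matrix has rank 8, and its Smith normal form has invariant factors (1,1,1,1,1,1,1,1).

Boundary ∂_2: C_2 → C_1 maps a triangle to the signed sum of its edges. For instance
  ∂dgh = gh − dh + dg,
  ∂efi = fi − ei + ef.
As a 27×18 matrix over Z this has rank 18, with invariant factors (1,1,1,1,1,1,1,1,1,1,1,1,1,1,1,1,1,2).

From H_k ≅ ker(∂_k) / im(∂_{k+1}) we obtain:

  H_0: rank C_0 − rank ∂_1 = 9 − 8 = 1, and the invariant factors of ∂_1 are all 1, so H_0 = Z.
  H_1: rank ker ∂_1 − rank ∂_2 = (27 − 8) − 18 = 1, and ∂_2 has invariant factor 2 > 1, so H_1 = Z ⊕ Z/2Z.
  H_2: rank ker ∂_2 − rank ∂_3 = (18 − 18) − 0 = 0, and there is no ∂_3, so H_2 = 0.

As a check, the Euler characteristic is 9 − 27 + 18 = 0, which agrees with 1 − 1 + 0 = 0.

Hence the Betti numbers are b_0 = 1, b_1 = 1, b_2 = 0.

b_0 = 1, b_1 = 1, b_2 = 0.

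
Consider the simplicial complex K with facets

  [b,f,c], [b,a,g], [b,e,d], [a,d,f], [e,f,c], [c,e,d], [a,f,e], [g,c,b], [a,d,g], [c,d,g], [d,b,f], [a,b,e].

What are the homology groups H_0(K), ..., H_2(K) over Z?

H_0 ≅ Z,  H_1 ≅ Z_2,  H_2 = 0.

K has 7 vertices, 18 edges, 12 triangles.
rank ∂_0 = 0, rank ∂_1 = 6 ⇒ b_0 = 7 − 0 − 6 = 1; all invariant factors of ∂_1 are 1 so no torsion. So H_0 = Z.
rank ∂_1 = 6, rank ∂_2 = 12 ⇒ b_1 = 18 − 6 − 12 = 0; ∂_2 has invariant factor(s) [2] giving torsion. So H_1 = Z_2.
rank ∂_2 = 12, rank ∂_3 = 0 ⇒ b_2 = 12 − 12 − 0 = 0. So H_2 = 0.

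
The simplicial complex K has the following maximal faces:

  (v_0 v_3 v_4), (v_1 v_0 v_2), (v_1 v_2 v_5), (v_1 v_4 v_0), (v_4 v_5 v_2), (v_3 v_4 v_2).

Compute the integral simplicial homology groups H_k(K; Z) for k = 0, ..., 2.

H_0 ≅ Z,  H_1 ≅ Z,  H_2 = 0.

Order the vertices as v_0 < v_1 < v_2 < v_3 < v_4 < v_5. Listing each simplex with vertices in this order, K has dimension 2 with simplices:

  0-simplices (6): [v_0], [v_1], [v_2], [v_3], [v_4], [v_5]
  1-simplices (12): [v_0,v_1], [v_0,v_2], [v_0,v_3], [v_0,v_4], [v_1,v_2], [v_1,v_4], [v_1,v_5], [v_2,v_3], [v_2,v_4], [v_2,v_5], [v_3,v_4], [v_4,v_5]
  2-simplices (6): [v_0,v_1,v_2], [v_0,v_1,v_4], [v_0,v_3,v_4], [v_1,v_2,v_5], [v_2,v_3,v_4], [v_2,v_4,v_5]

Hence C_0 ≅ Z^6, C_1 ≅ Z^12, C_2 ≅ Z^6.

Boundary ∂_1: C_1 → C_0 is given by ∂[p,q] = [q] − [p]. For instance
  ∂[v_0,v_4] = [v_4] − [v_0].
The resulting 6×12 matrix has rank 5, and its Smith normal form has invariant factors (1,1,1,1,1).

Boundary ∂_2: C_2 → C_1 acts by ∂[p,q,r] = [q,r] − [p,r] + [p,q]. For instance
  ∂[v_1,v_2,v_5] = [v_2,v_5] − [v_1,v_5] + [v_1,v_2],
  ∂[v_0,v_1,v_2] = [v_1,v_2] − [v_0,v_2] + [v_0,v_1].
This gives a 12×6 integer matrix of rank 6; reducing to Smith normal form yields diagonal entries (1,1,1,1,1,1).

Reading off H_k = ker ∂_k / im ∂_{k+1}:

  H_0: rank C_0 − rank ∂_1 = 6 − 5 = 1, and the invariant factors of ∂_1 are all 1, so H_0 = Z.
  H_1: rank ker ∂_1 − rank ∂_2 = (12 − 5) − 6 = 1, and the invariant factors of ∂_2 are all 1, so H_1 = Z.
  H_2: rank ker ∂_2 − rank ∂_3 = (6 − 6) − 0 = 0, and there is no ∂_3, so H_2 = 0.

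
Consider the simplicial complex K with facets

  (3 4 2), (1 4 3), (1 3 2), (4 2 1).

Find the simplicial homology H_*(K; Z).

H_0 ≅ Z,  H_1 = 0,  H_2 ≅ Z.

Fix the vertex order 1 < 2 < 3 < 4 and write every simplex with vertices in increasing order. Then dim K = 2 and the simplices of K are:

  0-simplices (4): [1], [2], [3], [4]
  1-simplices (6): [1,2], [1,3], [1,4], [2,3], [2,4], [3,4]
  2-simplices (4): [1,2,3], [1,2,4], [1,3,4], [2,3,4]

giving chain groups C_0 ≅ Z^4, C_1 ≅ Z^6, C_2 ≅ Z^4.

The boundary map ∂_1: C_1 → C_0 is given by ∂[p,q] = [q] − [p]. For instance
  ∂[1,2] = [2] − [1].
The resulting 4×6 matrix has rank 3, and its Smith normal form has invariant factors (1,1,1).

The boundary map ∂_2: C_2 → C_1 maps a triangle to the signed sum of its edges. For instance
  ∂[2,3,4] = [3,4] − [2,4] + [2,3],
  ∂[1,2,3] = [2,3] − [1,3] + [1,2].
This gives a 6×4 integer matrix of rank 3; reducing to Smith normal form yields diagonal entries (1,1,1).

Reading off H_k = ker ∂_k / im ∂_{k+1}:

  H_0: rank C_0 − rank ∂_1 = 4 − 3 = 1, and the invariant factors of ∂_1 are all 1, so H_0 = Z.
  H_1: rank ker ∂_1 − rank ∂_2 = (6 − 3) − 3 = 0, and the invariant factors of ∂_2 are all 1, so H_1 = 0.
  H_2: rank ker ∂_2 − rank ∂_3 = (4 − 3) − 0 = 1, and there is no ∂_3, so H_2 = Z.

As a check, the Euler characteristic is 4 − 6 + 4 = 2, which agrees with 1 − 0 + 1 = 2.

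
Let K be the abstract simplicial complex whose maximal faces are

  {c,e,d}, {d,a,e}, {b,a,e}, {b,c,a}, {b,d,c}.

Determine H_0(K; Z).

H_0 = Z.

Fix the vertex order a < b < c < d < e and write every simplex with vertices in increasing order. Then dim K = 2 and the simplices of K are:

  0-simplices (5): a, b, c, d, e
  1-simplices (10): ab, ac, ad, ae, bc, bd, be, cd, ce, de
  2-simplices (5): abc, abe, ade, bcd, cde

giving chain groups C_0 ≅ Z^5, C_1 ≅ Z^10, C_2 ≅ Z^5.

The boundary map ∂_1: C_1 → C_0 maps an edge to its endpoints' difference, ∂[p,q] = q − p. For instance
  ∂ae = e − a.
The resulting 5×10 matrix has rank 4, and its Smith normal form has invariant factors (1,1,1,1).

The boundary map ∂_2: C_2 → C_1 acts by ∂[p,q,r] = [q,r] − [p,r] + [p,q]. For instance
  ∂abe = be − ae + ab,
  ∂ade = de − ae + ad.
This gives a 10×5 integer matrix of rank 5; reducing to Smith normal form yields diagonal entries (1,1,1,1,1).

Reading off H_k = ker ∂_k / im ∂_{k+1}:

  H_0: rank C_0 − rank ∂_1 = 5 − 4 = 1, and the invariant factors of ∂_1 are all 1, so H_0 ≅ Z.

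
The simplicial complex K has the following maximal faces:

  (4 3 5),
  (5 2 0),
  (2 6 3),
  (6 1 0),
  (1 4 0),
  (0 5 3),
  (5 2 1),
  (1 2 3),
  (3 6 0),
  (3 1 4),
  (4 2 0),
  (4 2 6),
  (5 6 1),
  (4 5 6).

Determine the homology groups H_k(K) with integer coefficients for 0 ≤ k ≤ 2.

Take the total order 0 < 1 < 2 < 3 < 4 < 5 < 6 on the vertex set. Then K (dimension 2) consists of the simplices:

  0-simplices (7): [0], [1], [2], [3], [4], [5], [6]
  1-simplices (21): [0,1], [0,2], [0,3], [0,4], [0,5], [0,6], [1,2], [1,3], [1,4], [1,5], [1,6], [2,3], [2,4], [2,5], [2,6], [3,4], [3,5], [3,6], [4,5], [4,6], [5,6]
  2-simplices (14): [0,1,4], [0,1,6], [0,2,4], [0,2,5], [0,3,5], [0,3,6], [1,2,3], [1,2,5], [1,3,4], [1,5,6], [2,3,6], [2,4,6], [3,4,5], [4,5,6]

so the chain groups are C_0 ≅ Z^7, C_1 ≅ Z^21, C_2 ≅ Z^14.

The boundary map ∂_1: C_1 → C_0 maps an edge to its endpoints' difference, ∂[p,q] = q − p.
The resulting 7×21 matrix has rank 6, and its Smith normal form has invariant factors (1,1,1,1,1,1).

Boundary ∂_2: C_2 → C_1 acts by ∂[p,q,r] = [q,r] − [p,r] + [p,q]. For instance
  ∂[1,2,5] = [2,5] − [1,5] + [1,2],
  ∂[1,5,6] = [5,6] − [1,6] + [1,5].
The 21×14 boundary matrix has rank 13 and Smith normal form diag(1,1,1,1,1,1,1,1,1,1,1,1,1).

Computing H_k = (kernel of ∂_k) / (image of ∂_{k+1}):

  H_0: rank C_0 − rank ∂_1 = 7 − 6 = 1, and the invariant factors of ∂_1 are all 1, so H_0 ≅ Z.
  H_1: rank ker ∂_1 − rank ∂_2 = (21 − 6) − 13 = 2, and the invariant factors of ∂_2 are all 1, so H_1 ≅ Z^2.
  H_2: rank ker ∂_2 − rank ∂_3 = (14 − 13) − 0 = 1, and there is no ∂_3, so H_2 ≅ Z.

As a check, the Euler characteristic is 7 − 21 + 14 = 0, which agrees with 1 − 2 + 1 = 0.
(K is a triangulation of the torus T^2.)

H_0 ≅ Z,  H_1 ≅ Z^2,  H_2 ≅ Z.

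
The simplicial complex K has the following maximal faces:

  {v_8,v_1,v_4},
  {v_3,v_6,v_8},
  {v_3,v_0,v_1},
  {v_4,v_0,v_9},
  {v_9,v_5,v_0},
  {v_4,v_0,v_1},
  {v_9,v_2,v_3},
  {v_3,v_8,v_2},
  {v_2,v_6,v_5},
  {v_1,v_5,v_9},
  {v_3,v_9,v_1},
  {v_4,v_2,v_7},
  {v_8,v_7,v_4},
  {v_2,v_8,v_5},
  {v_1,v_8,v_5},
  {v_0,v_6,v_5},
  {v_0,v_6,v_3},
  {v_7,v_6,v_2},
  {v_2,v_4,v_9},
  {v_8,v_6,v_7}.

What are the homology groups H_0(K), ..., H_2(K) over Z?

Take the total order v_0 < v_1 < v_2 < v_3 < v_4 < v_5 < v_6 < v_7 < v_8 < v_9 on the vertex set. Then K (dimension 2) consists of the simplices:

  0-simplices (10): [v_0], [v_1], [v_2], [v_3], [v_4], [v_5], [v_6], [v_7], [v_8], [v_9]
  1-simplices (30): (30 of them)
  2-simplices (20): (20 of them)

so the chain groups are C_0 ≅ Z^10, C_1 ≅ Z^30, C_2 ≅ Z^20.

The boundary map ∂_1: C_1 → C_0 sends each edge [p,q] (with p < q) to q − p.
This gives a 10×30 integer matrix of rank 9; reducing to Smith normal form yields diagonal entries (1,1,1,1,1,1,1,1,1).

The boundary map ∂_2: C_2 → C_1 sends each 2-simplex [p,q,r] to [q,r] − [p,r] + [p,q]. For instance
  ∂[v_2,v_4,v_9] = [v_4,v_9] − [v_2,v_9] + [v_2,v_4],
  ∂[v_1,v_5,v_8] = [v_5,v_8] − [v_1,v_8] + [v_1,v_5].
This gives a 30×20 integer matrix of rank 20; reducing to Smith normal form yields diagonal entries (1,1,1,1,1,1,1,1,1,1,1,1,1,1,1,1,1,1,1,2).

Now H_k = ker ∂_k / im ∂_{k+1}, so:

  H_0: rank C_0 − rank ∂_1 = 10 − 9 = 1, and the invariant factors of ∂_1 are all 1, so H_0 = Z.
  H_1: rank ker ∂_1 − rank ∂_2 = (30 − 9) − 20 = 1, and ∂_2 has invariant factor 2 > 1, so H_1 = Z ⊕ Z_2.
  H_2: rank ker ∂_2 − rank ∂_3 = (20 − 20) − 0 = 0, and there is no ∂_3, so H_2 = 0.

H_0 = Z,  H_1 = Z ⊕ Z_2,  H_2 = 0.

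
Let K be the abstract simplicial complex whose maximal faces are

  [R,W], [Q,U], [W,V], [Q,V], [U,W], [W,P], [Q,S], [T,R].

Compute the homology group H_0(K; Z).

Order the vertices as P < Q < R < S < T < U < V < W. Listing each simplex with vertices in this order, K has dimension 1 with simplices:

  0-simplices (8): P, Q, R, S, T, U, V, W
  1-simplices (8): PW, QS, QU, QV, RT, RW, UW, VW

so the chain groups are C_0 ≅ Z^8, C_1 ≅ Z^8.

Boundary ∂_1: C_1 → C_0 maps an edge to its endpoints' difference, ∂[p,q] = q − p.
This gives a 8×8 integer matrix of rank 7; reducing to Smith normal form yields diagonal entries (1,1,1,1,1,1,1).

Computing H_k = (kernel of ∂_k) / (image of ∂_{k+1}):

  H_0: rank C_0 − rank ∂_1 = 8 − 7 = 1, and the invariant factors of ∂_1 are all 1, so H_0 ≅ Z.

H_0 ≅ Z.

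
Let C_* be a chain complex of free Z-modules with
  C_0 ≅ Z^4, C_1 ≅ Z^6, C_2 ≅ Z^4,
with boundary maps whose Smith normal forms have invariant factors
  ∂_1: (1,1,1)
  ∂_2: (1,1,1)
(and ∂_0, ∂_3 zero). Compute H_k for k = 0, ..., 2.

H_0: b_0 = 4 − 0 − 3 = 1; torsion from ∂_1 factors > 1: none. So H_0 = Z.
H_1: b_1 = 6 − 3 − 3 = 0; torsion from ∂_2 factors > 1: none. So H_1 = 0.
H_2: b_2 = 4 − 3 − 0 = 1; torsion from ∂_3 factors > 1: none. So H_2 = Z.

H_0 = Z,  H_1 = 0,  H_2 = Z.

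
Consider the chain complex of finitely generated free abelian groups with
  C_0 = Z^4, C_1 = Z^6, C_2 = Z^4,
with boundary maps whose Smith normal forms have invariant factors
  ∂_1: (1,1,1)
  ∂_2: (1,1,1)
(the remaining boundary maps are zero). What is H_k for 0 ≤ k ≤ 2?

H_0: b_0 = 4 − 0 − 3 = 1; torsion from ∂_1 factors > 1: none. So H_0 ≅ Z.
H_1: b_1 = 6 − 3 − 3 = 0; torsion from ∂_2 factors > 1: none. So H_1 ≅ 0.
H_2: b_2 = 4 − 3 − 0 = 1; torsion from ∂_3 factors > 1: none. So H_2 ≅ Z.

H_0 ≅ Z,  H_1 = 0,  H_2 ≅ Z.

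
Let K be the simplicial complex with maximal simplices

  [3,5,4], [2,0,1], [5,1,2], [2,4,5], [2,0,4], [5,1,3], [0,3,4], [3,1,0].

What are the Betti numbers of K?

b_0 = 1, b_1 = 0, b_2 = 1.

We work with the vertex ordering 0 < 1 < 2 < 3 < 4 < 5. The simplices of K, each written with vertices in increasing order, are:

  0-simplices (6): [0], [1], [2], [3], [4], [5]
  1-simplices (12): [0,1], [0,2], [0,3], [0,4], [1,2], [1,3], [1,5], [2,4], [2,5], [3,4], [3,5], [4,5]
  2-simplices (8): [0,1,2], [0,1,3], [0,2,4], [0,3,4], [1,2,5], [1,3,5], [2,4,5], [3,4,5]

Hence C_0 ≅ Z^6, C_1 ≅ Z^12, C_2 ≅ Z^8.

∂_1: C_1 → C_0 maps an edge to its endpoints' difference, ∂[p,q] = q − p.
The resulting 6×12 matrix has rank 5, and its Smith normal form has invariant factors (1,1,1,1,1).

∂_2: C_2 → C_1 acts by ∂[p,q,r] = [q,r] − [p,r] + [p,q]. For instance
  ∂[0,3,4] = [3,4] − [0,4] + [0,3],
  ∂[0,2,4] = [2,4] − [0,4] + [0,2].
As a 12×8 matrix over Z this has rank 7, with invariant factors (1,1,1,1,1,1,1).

Now H_k = ker ∂_k / im ∂_{k+1}, so:

  H_0: rank C_0 − rank ∂_1 = 6 − 5 = 1, and the invariant factors of ∂_1 are all 1, so H_0 = Z.
  H_1: rank ker ∂_1 − rank ∂_2 = (12 − 5) − 7 = 0, and the invariant factors of ∂_2 are all 1, so H_1 = 0.
  H_2: rank ker ∂_2 − rank ∂_3 = (8 − 7) − 0 = 1, and there is no ∂_3, so H_2 = Z.

Hence the Betti numbers are b_0 = 1, b_1 = 0, b_2 = 1.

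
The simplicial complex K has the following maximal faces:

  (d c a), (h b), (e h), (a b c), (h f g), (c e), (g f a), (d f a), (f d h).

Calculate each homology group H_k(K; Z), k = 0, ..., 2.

H_0 = Z,  H_1 = Z^2,  H_2 = 0.

We work with the vertex ordering a < b < c < d < e < f < g < h. The simplices of K, each written with vertices in increasing order, are:

  0-simplices (8): a, b, c, d, e, f, g, h
  1-simplices (15): ab, ac, ad, af, ag, bc, bh, cd, ce, df, dh, eh, fg, fh, gh
  2-simplices (6): abc, acd, adf, afg, dfh, fgh

giving chain groups C_0 ≅ Z^8, C_1 ≅ Z^15, C_2 ≅ Z^6.

The boundary map ∂_1: C_1 → C_0 maps an edge to its endpoints' difference, ∂[p,q] = q − p.
This gives a 8×15 integer matrix of rank 7; reducing to Smith normal form yields diagonal entries (1,1,1,1,1,1,1).

The boundary map ∂_2: C_2 → C_1 sends each 2-simplex [p,q,r] to [q,r] − [p,r] + [p,q]. For instance
  ∂fgh = gh − fh + fg,
  ∂acd = cd − ad + ac.
The 15×6 boundary matrix has rank 6 and Smith normal form diag(1,1,1,1,1,1).

Reading off H_k = ker ∂_k / im ∂_{k+1}:

  H_0: rank C_0 − rank ∂_1 = 8 − 7 = 1, and the invariant factors of ∂_1 are all 1, so H_0 ≅ Z.
  H_1: rank ker ∂_1 − rank ∂_2 = (15 − 7) − 6 = 2, and the invariant factors of ∂_2 are all 1, so H_1 ≅ Z^2.
  H_2: rank ker ∂_2 − rank ∂_3 = (6 − 6) − 0 = 0, and there is no ∂_3, so H_2 ≅ 0.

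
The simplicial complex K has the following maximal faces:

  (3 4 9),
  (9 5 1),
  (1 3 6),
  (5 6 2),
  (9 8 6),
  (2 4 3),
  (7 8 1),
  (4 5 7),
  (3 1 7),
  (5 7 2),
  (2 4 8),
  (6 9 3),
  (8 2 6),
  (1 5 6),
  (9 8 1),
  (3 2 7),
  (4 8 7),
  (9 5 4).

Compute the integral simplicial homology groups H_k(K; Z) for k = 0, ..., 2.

H_0 ≅ Z,  H_1 ≅ Z ⊕ Z/2Z,  H_2 = 0.

Take the total order 1 < 2 < 3 < 4 < 5 < 6 < 7 < 8 < 9 on the vertex set. Then K (dimension 2) consists of the simplices:

  0-simplices (9): [1], [2], [3], [4], [5], [6], [7], [8], [9]
  1-simplices (27): (27 of them)
  2-simplices (18): [1,3,6], [1,3,7], [1,5,6], [1,5,9], [1,7,8], [1,8,9], [2,3,4], [2,3,7], [2,4,8], [2,5,6], [2,5,7], [2,6,8], [3,4,9], [3,6,9], [4,5,7], [4,5,9], [4,7,8], [6,8,9]

so the chain groups are C_0 ≅ Z^9, C_1 ≅ Z^27, C_2 ≅ Z^18.

Boundary ∂_1: C_1 → C_0 sends each edge [p,q] (with p < q) to q − p.
This gives a 9×27 integer matrix of rank 8; reducing to Smith normal form yields diagonal entries (1,1,1,1,1,1,1,1).

Boundary ∂_2: C_2 → C_1 sends each 2-simplex [p,q,r] to [q,r] − [p,r] + [p,q]. For instance
  ∂[1,7,8] = [7,8] − [1,8] + [1,7],
  ∂[1,3,6] = [3,6] − [1,6] + [1,3].
The 27×18 boundary matrix has rank 18 and Smith normal form diag(1,1,1,1,1,1,1,1,1,1,1,1,1,1,1,1,1,2).

Now H_k = ker ∂_k / im ∂_{k+1}, so:

  H_0: rank C_0 − rank ∂_1 = 9 − 8 = 1, and the invariant factors of ∂_1 are all 1, so H_0 = Z.
  H_1: rank ker ∂_1 − rank ∂_2 = (27 − 8) − 18 = 1, and ∂_2 has invariant factor 2 > 1, so H_1 = Z ⊕ Z/2Z.
  H_2: rank ker ∂_2 − rank ∂_3 = (18 − 18) − 0 = 0, and there is no ∂_3, so H_2 = 0.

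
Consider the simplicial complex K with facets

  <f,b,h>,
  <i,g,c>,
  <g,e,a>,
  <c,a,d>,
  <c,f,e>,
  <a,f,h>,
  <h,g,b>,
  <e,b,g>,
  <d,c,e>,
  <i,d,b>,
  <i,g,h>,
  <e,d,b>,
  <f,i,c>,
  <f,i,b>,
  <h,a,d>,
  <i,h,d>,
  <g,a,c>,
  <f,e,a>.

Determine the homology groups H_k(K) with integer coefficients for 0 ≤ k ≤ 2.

H_0 ≅ Z,  H_1 ≅ Z ⊕ Z_2,  H_2 = 0.

We work with the vertex ordering a < b < c < d < e < f < g < h < i. The simplices of K, each written with vertices in increasing order, are:

  0-simplices (9): a, b, c, d, e, f, g, h, i
  1-simplices (27): ac, ad, ae, af, ag, ah, bd, be, bf, bg, bh, bi, cd, ce, cf, cg, ci, de, dh, di, ef, eg, fh, fi, gh, gi, hi
  2-simplices (18): acd, acg, adh, aef, aeg, afh, bde, bdi, beg, bfh, bfi, bgh, cde, cef, cfi, cgi, dhi, ghi

Hence C_0 ≅ Z^9, C_1 ≅ Z^27, C_2 ≅ Z^18.

Boundary ∂_1: C_1 → C_0 is given by ∂[p,q] = [q] − [p]. For instance
  ∂dh = h − d.
The 9×27 boundary matrix has rank 8 and Smith normal form diag(1,1,1,1,1,1,1,1).

Boundary ∂_2: C_2 → C_1 acts by ∂[p,q,r] = [q,r] − [p,r] + [p,q]. For instance
  ∂bgh = gh − bh + bg,
  ∂bfi = fi − bi + bf.
The resulting 27×18 matrix has rank 18, and its Smith normal form has invariant factors (1,1,1,1,1,1,1,1,1,1,1,1,1,1,1,1,1,2).

From H_k ≅ ker(∂_k) / im(∂_{k+1}) we obtain:

  H_0: rank C_0 − rank ∂_1 = 9 − 8 = 1, and the invariant factors of ∂_1 are all 1, so H_0 = Z.
  H_1: rank ker ∂_1 − rank ∂_2 = (27 − 8) − 18 = 1, and ∂_2 has invariant factor 2 > 1, so H_1 = Z ⊕ Z_2.
  H_2: rank ker ∂_2 − rank ∂_3 = (18 − 18) − 0 = 0, and there is no ∂_3, so H_2 = 0.

As a check, the Euler characteristic is 9 − 27 + 18 = 0, which agrees with 1 − 1 + 0 = 0.
(K is a triangulation of the Klein bottle.)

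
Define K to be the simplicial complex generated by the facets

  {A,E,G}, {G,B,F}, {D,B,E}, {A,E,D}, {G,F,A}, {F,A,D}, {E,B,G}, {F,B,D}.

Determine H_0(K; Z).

H_0 = Z.

Fix the vertex order A < B < D < E < F < G and write every simplex with vertices in increasing order. Then dim K = 2 and the simplices of K are:

  0-simplices (6): A, B, D, E, F, G
  1-simplices (12): AD, AE, AF, AG, BD, BE, BF, BG, DE, DF, EG, FG
  2-simplices (8): ADE, ADF, AEG, AFG, BDE, BDF, BEG, BFG

giving chain groups C_0 ≅ Z^6, C_1 ≅ Z^12, C_2 ≅ Z^8.

The boundary map ∂_1: C_1 → C_0 is given by ∂[p,q] = [q] − [p].
The 6×12 boundary matrix has rank 5 and Smith normal form diag(1,1,1,1,1).

The boundary map ∂_2: C_2 → C_1 sends each 2-simplex [p,q,r] to [q,r] − [p,r] + [p,q]. For instance
  ∂BDF = DF − BF + BD,
  ∂ADF = DF − AF + AD.
The 12×8 boundary matrix has rank 7 and Smith normal form diag(1,1,1,1,1,1,1).

Reading off H_k = ker ∂_k / im ∂_{k+1}:

  H_0: rank C_0 − rank ∂_1 = 6 − 5 = 1, and the invariant factors of ∂_1 are all 1, so H_0 = Z.

(K is a triangulation of the 2-sphere S^2.)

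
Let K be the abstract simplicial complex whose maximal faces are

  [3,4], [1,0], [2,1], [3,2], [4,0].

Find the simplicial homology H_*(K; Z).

H_0 ≅ Z,  H_1 ≅ Z.

Fix the vertex order 0 < 1 < 2 < 3 < 4 and write every simplex with vertices in increasing order. Then dim K = 1 and the simplices of K are:

  0-simplices (5): [0], [1], [2], [3], [4]
  1-simplices (5): [0,1], [0,4], [1,2], [2,3], [3,4]

giving chain groups C_0 ≅ Z^5, C_1 ≅ Z^5.

The boundary map ∂_1: C_1 → C_0 sends each edge [p,q] (with p < q) to q − p.
The resulting 5×5 matrix has rank 4, and its Smith normal form has invariant factors (1,1,1,1).

Computing H_k = (kernel of ∂_k) / (image of ∂_{k+1}):

  H_0: rank C_0 − rank ∂_1 = 5 − 4 = 1, and the invariant factors of ∂_1 are all 1, so H_0 = Z.
  H_1: rank ker ∂_1 − rank ∂_2 = (5 − 4) − 0 = 1, and there is no ∂_2, so H_1 = Z.

(K is a triangulation of the circle S^1.)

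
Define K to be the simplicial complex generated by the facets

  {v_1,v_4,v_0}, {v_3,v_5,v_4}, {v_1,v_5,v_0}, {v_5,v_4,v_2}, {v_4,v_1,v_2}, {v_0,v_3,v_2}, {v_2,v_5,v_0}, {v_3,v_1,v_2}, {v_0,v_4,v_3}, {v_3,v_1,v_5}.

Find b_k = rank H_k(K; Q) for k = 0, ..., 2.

Take the total order v_0 < v_1 < v_2 < v_3 < v_4 < v_5 on the vertex set. Then K (dimension 2) consists of the simplices:

  0-simplices (6): [v_0], [v_1], [v_2], [v_3], [v_4], [v_5]
  1-simplices (15): (15 of them)
  2-simplices (10): [v_0,v_1,v_4], [v_0,v_1,v_5], [v_0,v_2,v_3], [v_0,v_2,v_5], [v_0,v_3,v_4], [v_1,v_2,v_3], [v_1,v_2,v_4], [v_1,v_3,v_5], [v_2,v_4,v_5], [v_3,v_4,v_5]

Hence C_0 ≅ Z^6, C_1 ≅ Z^15, C_2 ≅ Z^10.

Boundary ∂_1: C_1 → C_0 sends each edge [p,q] (with p < q) to q − p. For instance
  ∂[v_0,v_2] = [v_2] − [v_0].
The 6×15 boundary matrix has rank 5 and Smith normal form diag(1,1,1,1,1).

Boundary ∂_2: C_2 → C_1 acts by ∂[p,q,r] = [q,r] − [p,r] + [p,q]. For instance
  ∂[v_0,v_3,v_4] = [v_3,v_4] − [v_0,v_4] + [v_0,v_3],
  ∂[v_1,v_3,v_5] = [v_3,v_5] − [v_1,v_5] + [v_1,v_3].
As a 15×10 matrix over Z this has rank 10, with invariant factors (1,1,1,1,1,1,1,1,1,2).

Computing H_k = (kernel of ∂_k) / (image of ∂_{k+1}):

  H_0: rank C_0 − rank ∂_1 = 6 − 5 = 1, and the invariant factors of ∂_1 are all 1, so H_0 ≅ Z.
  H_1: rank ker ∂_1 − rank ∂_2 = (15 − 5) − 10 = 0, and ∂_2 has invariant factor 2 > 1, so H_1 ≅ Z/2.
  H_2: rank ker ∂_2 − rank ∂_3 = (10 − 10) − 0 = 0, and there is no ∂_3, so H_2 ≅ 0.

As a check, the Euler characteristic is 6 − 15 + 10 = 1, which agrees with 1 − 0 + 0 = 1.

Hence the Betti numbers are b_0 = 1, b_1 = 0, b_2 = 0.

b_0 = 1, b_1 = 0, b_2 = 0.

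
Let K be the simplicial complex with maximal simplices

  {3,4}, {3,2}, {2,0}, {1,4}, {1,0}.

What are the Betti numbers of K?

K has 5 vertices, 5 edges.
rank ∂_0 = 0, rank ∂_1 = 4 ⇒ b_0 = 5 − 0 − 4 = 1; all invariant factors of ∂_1 are 1 so no torsion. So H_0 = Z.
rank ∂_1 = 4, rank ∂_2 = 0 ⇒ b_1 = 5 − 4 − 0 = 1. So H_1 = Z.

b_0 = 1, b_1 = 1.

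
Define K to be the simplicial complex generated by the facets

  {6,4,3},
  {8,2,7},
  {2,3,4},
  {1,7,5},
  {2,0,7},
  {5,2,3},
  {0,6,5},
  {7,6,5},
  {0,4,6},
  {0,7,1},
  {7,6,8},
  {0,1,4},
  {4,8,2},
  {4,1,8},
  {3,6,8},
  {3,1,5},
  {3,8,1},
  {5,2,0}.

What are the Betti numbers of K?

Fix the vertex order 0 < 1 < 2 < 3 < 4 < 5 < 6 < 7 < 8 and write every simplex with vertices in increasing order. Then dim K = 2 and the simplices of K are:

  0-simplices (9): [0], [1], [2], [3], [4], [5], [6], [7], [8]
  1-simplices (27): (27 of them)
  2-simplices (18): [0,1,4], [0,1,7], [0,2,5], [0,2,7], [0,4,6], [0,5,6], [1,3,5], [1,3,8], [1,4,8], [1,5,7], [2,3,4], [2,3,5], [2,4,8], [2,7,8], [3,4,6], [3,6,8], [5,6,7], [6,7,8]

giving chain groups C_0 ≅ Z^9, C_1 ≅ Z^27, C_2 ≅ Z^18.

∂_1: C_1 → C_0 is given by ∂[p,q] = [q] − [p].
As a 9×27 matrix over Z this has rank 8, with invariant factors (1,1,1,1,1,1,1,1).

The boundary map ∂_2: C_2 → C_1 sends each 2-simplex [p,q,r] to [q,r] − [p,r] + [p,q]. For instance
  ∂[0,2,7] = [2,7] − [0,7] + [0,2],
  ∂[1,3,5] = [3,5] − [1,5] + [1,3].
The resulting 27×18 matrix has rank 18, and its Smith normal form has invariant factors (1,1,1,1,1,1,1,1,1,1,1,1,1,1,1,1,1,2).

Reading off H_k = ker ∂_k / im ∂_{k+1}:

  H_0: rank C_0 − rank ∂_1 = 9 − 8 = 1, and the invariant factors of ∂_1 are all 1, so H_0 ≅ Z.
  H_1: rank ker ∂_1 − rank ∂_2 = (27 − 8) − 18 = 1, and ∂_2 has invariant factor 2 > 1, so H_1 ≅ Z ⊕ Z/2Z.
  H_2: rank ker ∂_2 − rank ∂_3 = (18 − 18) − 0 = 0, and there is no ∂_3, so H_2 ≅ 0.

Hence the Betti numbers are b_0 = 1, b_1 = 1, b_2 = 0.

b_0 = 1, b_1 = 1, b_2 = 0.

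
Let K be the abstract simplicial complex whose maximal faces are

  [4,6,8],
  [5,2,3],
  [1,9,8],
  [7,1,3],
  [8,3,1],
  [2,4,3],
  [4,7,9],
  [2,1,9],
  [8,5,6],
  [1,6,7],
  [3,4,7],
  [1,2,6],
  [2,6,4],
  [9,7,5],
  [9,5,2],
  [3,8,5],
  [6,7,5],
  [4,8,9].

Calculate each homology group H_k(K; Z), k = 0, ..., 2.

Order the vertices as 1 < 2 < 3 < 4 < 5 < 6 < 7 < 8 < 9. Listing each simplex with vertices in this order, K has dimension 2 with simplices:

  0-simplices (9): [1], [2], [3], [4], [5], [6], [7], [8], [9]
  1-simplices (27): (27 of them)
  2-simplices (18): [1,2,6], [1,2,9], [1,3,7], [1,3,8], [1,6,7], [1,8,9], [2,3,4], [2,3,5], [2,4,6], [2,5,9], [3,4,7], [3,5,8], [4,6,8], [4,7,9], [4,8,9], [5,6,7], [5,6,8], [5,7,9]

so the chain groups are C_0 ≅ Z^9, C_1 ≅ Z^27, C_2 ≅ Z^18.

∂_1: C_1 → C_0 is given by ∂[p,q] = [q] − [p]. For instance
  ∂[2,5] = [5] − [2].
The resulting 9×27 matrix has rank 8, and its Smith normal form has invariant factors (1,1,1,1,1,1,1,1).

Boundary ∂_2: C_2 → C_1 acts by ∂[p,q,r] = [q,r] − [p,r] + [p,q]. For instance
  ∂[2,5,9] = [5,9] − [2,9] + [2,5],
  ∂[1,3,7] = [3,7] − [1,7] + [1,3].
The resulting 27×18 matrix has rank 17, and its Smith normal form has invariant factors (1,1,1,1,1,1,1,1,1,1,1,1,1,1,1,1,1).

Now H_k = ker ∂_k / im ∂_{k+1}, so:

  H_0: rank C_0 − rank ∂_1 = 9 − 8 = 1, and the invariant factors of ∂_1 are all 1, so H_0 = Z.
  H_1: rank ker ∂_1 − rank ∂_2 = (27 − 8) − 17 = 2, and the invariant factors of ∂_2 are all 1, so H_1 = Z^2.
  H_2: rank ker ∂_2 − rank ∂_3 = (18 − 17) − 0 = 1, and there is no ∂_3, so H_2 = Z.

As a check, the Euler characteristic is 9 − 27 + 18 = 0, which agrees with 1 − 2 + 1 = 0.

H_0 ≅ Z,  H_1 ≅ Z^2,  H_2 ≅ Z.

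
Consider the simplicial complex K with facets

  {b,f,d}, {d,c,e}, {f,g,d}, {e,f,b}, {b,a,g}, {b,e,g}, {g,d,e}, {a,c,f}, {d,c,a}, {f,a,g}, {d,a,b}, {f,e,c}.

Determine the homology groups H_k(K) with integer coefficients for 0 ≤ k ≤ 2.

H_0 ≅ Z,  H_1 ≅ Z/2,  H_2 = 0.

We work with the vertex ordering a < b < c < d < e < f < g. The simplices of K, each written with vertices in increasing order, are:

  0-simplices (7): a, b, c, d, e, f, g
  1-simplices (18): ab, ac, ad, af, ag, bd, be, bf, bg, cd, ce, cf, de, df, dg, ef, eg, fg
  2-simplices (12): abd, abg, acd, acf, afg, bdf, bef, beg, cde, cef, deg, dfg

so the chain groups are C_0 ≅ Z^7, C_1 ≅ Z^18, C_2 ≅ Z^12.

The boundary map ∂_1: C_1 → C_0 maps an edge to its endpoints' difference, ∂[p,q] = q − p. For instance
  ∂af = f − a.
As a 7×18 matrix over Z this has rank 6, with invariant factors (1,1,1,1,1,1).

The boundary map ∂_2: C_2 → C_1 sends each 2-simplex [p,q,r] to [q,r] − [p,r] + [p,q]. For instance
  ∂dfg = fg − dg + df,
  ∂beg = eg − bg + be.
The resulting 18×12 matrix has rank 12, and its Smith normal form has invariant factors (1,1,1,1,1,1,1,1,1,1,1,2).

Computing H_k = (kernel of ∂_k) / (image of ∂_{k+1}):

  H_0: rank C_0 − rank ∂_1 = 7 − 6 = 1, and the invariant factors of ∂_1 are all 1, so H_0 = Z.
  H_1: rank ker ∂_1 − rank ∂_2 = (18 − 6) − 12 = 0, and ∂_2 has invariant factor 2 > 1, so H_1 = Z/2.
  H_2: rank ker ∂_2 − rank ∂_3 = (12 − 12) − 0 = 0, and there is no ∂_3, so H_2 = 0.

As a check, the Euler characteristic is 7 − 18 + 12 = 1, which agrees with 1 − 0 + 0 = 1.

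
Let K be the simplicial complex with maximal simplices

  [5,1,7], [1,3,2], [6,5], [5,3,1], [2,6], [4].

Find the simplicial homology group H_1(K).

H_1 ≅ Z.

Order the vertices as 1 < 2 < 3 < 4 < 5 < 6 < 7. Listing each simplex with vertices in this order, K has dimension 2 with simplices:

  0-simplices (7): [1], [2], [3], [4], [5], [6], [7]
  1-simplices (9): [1,2], [1,3], [1,5], [1,7], [2,3], [2,6], [3,5], [5,6], [5,7]
  2-simplices (3): [1,2,3], [1,3,5], [1,5,7]

giving chain groups C_0 ≅ Z^7, C_1 ≅ Z^9, C_2 ≅ Z^3.

The boundary map ∂_1: C_1 → C_0 maps an edge to its endpoints' difference, ∂[p,q] = q − p. For instance
  ∂[1,3] = [3] − [1].
The 7×9 boundary matrix has rank 5 and Smith normal form diag(1,1,1,1,1).

Boundary ∂_2: C_2 → C_1 acts by ∂[p,q,r] = [q,r] − [p,r] + [p,q]. For instance
  ∂[1,5,7] = [5,7] − [1,7] + [1,5],
  ∂[1,2,3] = [2,3] − [1,3] + [1,2].
This gives a 9×3 integer matrix of rank 3; reducing to Smith normal form yields diagonal entries (1,1,1).

Reading off H_k = ker ∂_k / im ∂_{k+1}:

  H_1: rank ker ∂_1 − rank ∂_2 = (9 − 5) − 3 = 1, and the invariant factors of ∂_2 are all 1, so H_1 ≅ Z.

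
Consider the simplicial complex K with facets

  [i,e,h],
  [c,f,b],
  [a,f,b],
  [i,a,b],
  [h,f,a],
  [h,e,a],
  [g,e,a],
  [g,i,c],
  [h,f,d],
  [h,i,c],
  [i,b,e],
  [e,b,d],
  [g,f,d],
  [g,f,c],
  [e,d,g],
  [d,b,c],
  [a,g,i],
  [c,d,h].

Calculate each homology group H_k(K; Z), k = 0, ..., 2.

We work with the vertex ordering a < b < c < d < e < f < g < h < i. The simplices of K, each written with vertices in increasing order, are:

  0-simplices (9): a, b, c, d, e, f, g, h, i
  1-simplices (27): ab, ae, af, ag, ah, ai, bc, bd, be, bf, bi, cd, cf, cg, ch, ci, de, df, dg, dh, eg, eh, ei, fg, fh, gi, hi
  2-simplices (18): abf, abi, aeg, aeh, afh, agi, bcd, bcf, bde, bei, cdh, cfg, cgi, chi, deg, dfg, dfh, ehi

so the chain groups are C_0 ≅ Z^9, C_1 ≅ Z^27, C_2 ≅ Z^18.

∂_1: C_1 → C_0 sends each edge [p,q] (with p < q) to q − p. For instance
  ∂cg = g − c.
As a 9×27 matrix over Z this has rank 8, with invariant factors (1,1,1,1,1,1,1,1).

Boundary ∂_2: C_2 → C_1 sends each 2-simplex [p,q,r] to [q,r] − [p,r] + [p,q]. For instance
  ∂cfg = fg − cg + cf,
  ∂aeg = eg − ag + ae.
The resulting 27×18 matrix has rank 18, and its Smith normal form has invariant factors (1,1,1,1,1,1,1,1,1,1,1,1,1,1,1,1,1,2).

Reading off H_k = ker ∂_k / im ∂_{k+1}:

  H_0: rank C_0 − rank ∂_1 = 9 − 8 = 1, and the invariant factors of ∂_1 are all 1, so H_0 = Z.
  H_1: rank ker ∂_1 − rank ∂_2 = (27 − 8) − 18 = 1, and ∂_2 has invariant factor 2 > 1, so H_1 = Z ⊕ Z/2Z.
  H_2: rank ker ∂_2 − rank ∂_3 = (18 − 18) − 0 = 0, and there is no ∂_3, so H_2 = 0.

As a check, the Euler characteristic is 9 − 27 + 18 = 0, which agrees with 1 − 1 + 0 = 0.

H_0 ≅ Z,  H_1 ≅ Z ⊕ Z/2Z,  H_2 = 0.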